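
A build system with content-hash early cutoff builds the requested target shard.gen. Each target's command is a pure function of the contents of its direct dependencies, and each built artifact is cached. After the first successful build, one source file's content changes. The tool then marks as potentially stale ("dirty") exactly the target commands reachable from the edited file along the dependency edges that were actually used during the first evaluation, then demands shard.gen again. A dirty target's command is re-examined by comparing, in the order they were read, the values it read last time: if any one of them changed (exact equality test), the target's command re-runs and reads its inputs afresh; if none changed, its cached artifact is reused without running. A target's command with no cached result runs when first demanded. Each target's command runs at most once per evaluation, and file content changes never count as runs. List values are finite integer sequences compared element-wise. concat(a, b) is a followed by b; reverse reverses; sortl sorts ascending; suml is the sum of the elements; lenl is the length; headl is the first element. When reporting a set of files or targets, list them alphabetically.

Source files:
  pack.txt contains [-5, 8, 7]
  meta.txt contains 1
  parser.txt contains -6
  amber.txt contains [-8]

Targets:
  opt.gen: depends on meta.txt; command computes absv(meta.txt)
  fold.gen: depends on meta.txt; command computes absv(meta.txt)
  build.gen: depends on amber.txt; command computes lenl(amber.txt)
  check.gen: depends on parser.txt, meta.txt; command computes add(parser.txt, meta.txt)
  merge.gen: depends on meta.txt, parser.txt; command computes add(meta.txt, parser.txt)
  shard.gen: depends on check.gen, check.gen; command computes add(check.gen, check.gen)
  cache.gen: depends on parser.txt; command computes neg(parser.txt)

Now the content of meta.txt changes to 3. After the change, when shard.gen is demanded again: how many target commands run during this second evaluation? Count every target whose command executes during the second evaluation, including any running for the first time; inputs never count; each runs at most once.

Target commands that run: check.gen, shard.gen — 2 in total.

First evaluation (everything demanded from the output):
  check.gen = add(-6, 1) = -5
  shard.gen = add(-5, -5) = -10

Propagation after the edit:
  check.gen: runs — meta.txt 1->3; result -3.
  shard.gen: runs — check.gen -5->-3; check.gen -5->-3; result -6.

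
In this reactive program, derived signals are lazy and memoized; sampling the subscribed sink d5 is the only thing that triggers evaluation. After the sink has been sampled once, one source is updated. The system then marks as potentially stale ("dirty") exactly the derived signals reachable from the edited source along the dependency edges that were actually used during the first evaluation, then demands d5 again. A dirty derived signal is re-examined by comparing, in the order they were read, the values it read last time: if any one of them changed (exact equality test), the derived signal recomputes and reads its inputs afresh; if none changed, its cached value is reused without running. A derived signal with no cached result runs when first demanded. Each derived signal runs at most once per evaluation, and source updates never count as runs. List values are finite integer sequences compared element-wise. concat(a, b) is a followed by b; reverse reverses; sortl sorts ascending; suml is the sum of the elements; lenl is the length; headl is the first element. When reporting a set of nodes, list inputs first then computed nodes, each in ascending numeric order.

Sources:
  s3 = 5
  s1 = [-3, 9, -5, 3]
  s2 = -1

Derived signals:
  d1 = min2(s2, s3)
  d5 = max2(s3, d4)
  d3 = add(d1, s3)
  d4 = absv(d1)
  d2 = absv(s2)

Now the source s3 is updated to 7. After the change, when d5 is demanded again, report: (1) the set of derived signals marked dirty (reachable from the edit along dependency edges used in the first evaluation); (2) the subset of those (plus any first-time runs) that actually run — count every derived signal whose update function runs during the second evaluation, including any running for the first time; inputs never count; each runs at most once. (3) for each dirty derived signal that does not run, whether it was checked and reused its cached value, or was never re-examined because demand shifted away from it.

First demand of the output computes:
  d1 = min2(-1, 5) = -1
  d4 = absv(-1) = 1
  d5 = max2(5, 1) = 5

After the edit, cleaning proceeds:
  d1: a read changed (s3 5->7) — executes, giving -1 — identical to its old value.
  d4: dirty, but its reads are unchanged (d1 unchanged); cached 1 stands.
  d5: a read changed (s3 5->7) — executes, giving 7.

Note where the cutoff bites: d4 is checked, finds nothing changed, and keeps its cache.

The edit dirties: d1, d4, d5.
2 derived signals run: d1, d5.
Cache hits after checking: d4.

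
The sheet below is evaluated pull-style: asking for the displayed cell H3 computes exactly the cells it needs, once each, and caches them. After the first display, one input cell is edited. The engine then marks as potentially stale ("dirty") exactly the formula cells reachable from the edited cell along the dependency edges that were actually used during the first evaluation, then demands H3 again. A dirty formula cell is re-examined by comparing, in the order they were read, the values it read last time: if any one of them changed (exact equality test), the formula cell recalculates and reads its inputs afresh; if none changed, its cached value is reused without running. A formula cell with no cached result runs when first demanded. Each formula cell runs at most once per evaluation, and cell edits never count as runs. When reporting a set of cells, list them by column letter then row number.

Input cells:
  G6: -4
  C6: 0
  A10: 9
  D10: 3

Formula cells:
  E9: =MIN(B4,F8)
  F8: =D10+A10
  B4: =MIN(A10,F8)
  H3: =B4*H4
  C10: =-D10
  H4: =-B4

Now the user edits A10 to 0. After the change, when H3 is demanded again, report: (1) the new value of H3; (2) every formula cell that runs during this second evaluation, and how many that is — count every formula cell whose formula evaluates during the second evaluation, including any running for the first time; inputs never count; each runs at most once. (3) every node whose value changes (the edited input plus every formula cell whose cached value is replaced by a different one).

Demanding H3 again yields 0.
4 formula cells run: B4, F8, H3, H4.
The nodes whose values change: A10, B4, F8, H3, H4.

First demand of the output computes:
  F8 = 3 + 9 = 12
  B4 = MIN(9, 12) = 9
  H4 = -(9) = -9
  H3 = 9 * -9 = -81

After the edit, cleaning proceeds:
  F8: a read changed (A10 9->0) — executes, giving 3.
  B4: a read changed (A10 9->0; F8 12->3) — executes, giving 0.
  H4: a read changed (B4 9->0) — executes, giving 0.
  H3: a read changed (B4 9->0; H4 -9->0) — executes, giving 0.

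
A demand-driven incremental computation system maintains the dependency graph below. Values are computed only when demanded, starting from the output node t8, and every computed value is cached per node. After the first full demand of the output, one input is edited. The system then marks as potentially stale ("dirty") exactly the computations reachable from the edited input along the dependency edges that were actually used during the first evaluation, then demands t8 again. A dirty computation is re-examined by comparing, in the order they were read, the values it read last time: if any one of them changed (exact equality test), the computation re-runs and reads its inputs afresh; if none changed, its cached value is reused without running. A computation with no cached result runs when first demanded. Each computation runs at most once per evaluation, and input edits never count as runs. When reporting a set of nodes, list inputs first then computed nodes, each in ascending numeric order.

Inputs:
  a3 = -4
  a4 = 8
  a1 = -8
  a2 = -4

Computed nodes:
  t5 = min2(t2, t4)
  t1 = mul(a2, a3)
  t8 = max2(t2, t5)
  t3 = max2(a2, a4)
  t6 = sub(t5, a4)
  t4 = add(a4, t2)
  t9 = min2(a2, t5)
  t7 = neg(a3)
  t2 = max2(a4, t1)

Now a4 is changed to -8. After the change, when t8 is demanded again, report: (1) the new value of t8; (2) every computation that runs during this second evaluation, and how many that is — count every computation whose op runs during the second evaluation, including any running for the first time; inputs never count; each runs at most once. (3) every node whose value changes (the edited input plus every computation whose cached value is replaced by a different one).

First evaluation (everything demanded from the output):
  t1 = mul(-4, -4) = 16
  t2 = max2(8, 16) = 16
  t4 = add(8, 16) = 24
  t5 = min2(16, 24) = 16
  t8 = max2(16, 16) = 16

Propagation after the edit:
  t2: runs — a4 8->-8; result 16 (same value as before).
  t4: runs — a4 8->-8; result 8.
  t5: runs — t4 24->8; result 8.
  t8: runs — t5 16->8; result 16 (same value as before).

New value of t8: 16.
Computations that run: t2, t4, t5, t8 — 4 in total.
Values that change: a4, t4, t5.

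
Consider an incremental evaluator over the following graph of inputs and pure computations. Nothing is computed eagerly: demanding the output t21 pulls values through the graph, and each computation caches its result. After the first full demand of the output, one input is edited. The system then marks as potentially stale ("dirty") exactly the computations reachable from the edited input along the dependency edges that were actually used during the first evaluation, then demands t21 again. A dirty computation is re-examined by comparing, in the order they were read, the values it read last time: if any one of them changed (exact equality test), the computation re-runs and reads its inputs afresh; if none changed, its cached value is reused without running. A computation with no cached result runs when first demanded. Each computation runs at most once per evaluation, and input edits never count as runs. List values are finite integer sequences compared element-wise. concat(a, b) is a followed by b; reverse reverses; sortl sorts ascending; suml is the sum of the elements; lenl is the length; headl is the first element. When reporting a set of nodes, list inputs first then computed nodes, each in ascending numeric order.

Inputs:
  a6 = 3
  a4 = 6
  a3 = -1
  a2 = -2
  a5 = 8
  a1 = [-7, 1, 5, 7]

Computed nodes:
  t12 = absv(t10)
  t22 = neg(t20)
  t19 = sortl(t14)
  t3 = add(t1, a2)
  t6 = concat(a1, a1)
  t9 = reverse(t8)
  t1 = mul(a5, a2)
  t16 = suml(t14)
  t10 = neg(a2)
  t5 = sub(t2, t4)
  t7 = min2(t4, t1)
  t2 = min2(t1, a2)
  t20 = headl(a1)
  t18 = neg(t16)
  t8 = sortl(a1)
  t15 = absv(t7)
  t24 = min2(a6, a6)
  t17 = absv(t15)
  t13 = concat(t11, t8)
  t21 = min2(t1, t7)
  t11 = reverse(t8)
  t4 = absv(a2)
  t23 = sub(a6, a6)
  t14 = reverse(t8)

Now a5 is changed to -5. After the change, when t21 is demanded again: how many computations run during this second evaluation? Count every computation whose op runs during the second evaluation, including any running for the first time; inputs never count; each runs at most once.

Initial pass — values computed on the first demand:
  t1 = mul(8, -2) = -16
  t4 = absv(-2) = 2
  t7 = min2(2, -16) = -16
  t21 = min2(-16, -16) = -16

Second demand — change propagation:
  t1: re-runs because a5 8->-5; new result 10.
  t7: re-runs because t1 -16->10; new result 2.
  t21: re-runs because t1 -16->10; t7 -16->2; new result 2.

Run set: t1, t7, t21 (3 run).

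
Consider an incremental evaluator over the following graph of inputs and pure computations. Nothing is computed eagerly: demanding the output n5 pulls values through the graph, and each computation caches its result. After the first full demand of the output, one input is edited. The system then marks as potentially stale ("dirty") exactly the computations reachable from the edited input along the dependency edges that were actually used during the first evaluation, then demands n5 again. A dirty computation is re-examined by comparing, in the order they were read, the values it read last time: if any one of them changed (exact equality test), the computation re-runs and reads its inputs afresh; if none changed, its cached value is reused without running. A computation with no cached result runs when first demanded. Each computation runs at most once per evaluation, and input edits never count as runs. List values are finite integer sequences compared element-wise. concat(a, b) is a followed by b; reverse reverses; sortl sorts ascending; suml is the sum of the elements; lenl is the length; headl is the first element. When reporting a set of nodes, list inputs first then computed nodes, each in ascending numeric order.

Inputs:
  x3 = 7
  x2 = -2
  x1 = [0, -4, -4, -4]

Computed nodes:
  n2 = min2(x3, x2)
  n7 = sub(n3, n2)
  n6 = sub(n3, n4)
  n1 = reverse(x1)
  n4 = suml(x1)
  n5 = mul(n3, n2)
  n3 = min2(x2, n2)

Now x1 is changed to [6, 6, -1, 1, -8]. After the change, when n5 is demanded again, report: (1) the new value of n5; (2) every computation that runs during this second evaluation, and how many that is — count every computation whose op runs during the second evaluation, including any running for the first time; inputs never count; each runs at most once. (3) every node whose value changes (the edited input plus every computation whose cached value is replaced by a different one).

Initial pass — values computed on the first demand:
  n2 = min2(7, -2) = -2
  n3 = min2(-2, -2) = -2
  n5 = mul(-2, -2) = 4

Second demand — change propagation:
  no demanded computation ever read x1, so the edit dirties nothing and nothing runs.

The important point: nothing the output needs ever reads x1, so the edit is invisible to it.

n5 now evaluates to 4.
Run set: none (0 run).
Changed values: x1.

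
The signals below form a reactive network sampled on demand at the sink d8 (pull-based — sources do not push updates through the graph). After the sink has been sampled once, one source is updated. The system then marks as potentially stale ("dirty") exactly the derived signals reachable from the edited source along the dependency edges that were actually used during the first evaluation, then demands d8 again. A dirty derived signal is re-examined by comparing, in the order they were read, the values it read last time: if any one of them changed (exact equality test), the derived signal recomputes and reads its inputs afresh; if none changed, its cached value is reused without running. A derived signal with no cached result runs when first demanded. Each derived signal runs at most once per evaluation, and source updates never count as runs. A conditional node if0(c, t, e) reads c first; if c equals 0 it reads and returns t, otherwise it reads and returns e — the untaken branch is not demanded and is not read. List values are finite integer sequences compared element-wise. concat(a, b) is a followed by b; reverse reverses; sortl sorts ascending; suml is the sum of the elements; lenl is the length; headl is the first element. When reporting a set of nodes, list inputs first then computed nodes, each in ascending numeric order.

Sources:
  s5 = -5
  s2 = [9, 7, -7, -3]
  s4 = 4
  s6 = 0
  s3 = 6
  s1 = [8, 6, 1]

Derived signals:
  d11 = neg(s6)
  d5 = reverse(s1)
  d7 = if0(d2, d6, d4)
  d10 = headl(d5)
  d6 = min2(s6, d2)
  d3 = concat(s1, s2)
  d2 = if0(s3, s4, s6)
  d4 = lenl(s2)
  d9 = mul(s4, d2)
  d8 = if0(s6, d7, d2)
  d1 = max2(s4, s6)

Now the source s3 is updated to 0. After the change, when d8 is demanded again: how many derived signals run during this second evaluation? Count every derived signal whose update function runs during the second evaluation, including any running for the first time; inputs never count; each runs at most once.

Initial pass — values computed on the first demand:
  d2 = if0(s3=6 -> else branch s6) = 0
  d6 = min2(0, 0) = 0
  d7 = if0(d2=0 -> then branch d6) = 0
  d8 = if0(s6=0 -> then branch d7) = 0

Second demand — change propagation:
  d2: re-runs because s3 6->0; new result 4.
  d4: newly demanded (no cache) — executes and yields 4.
  d6: dirty yet unreached — the second evaluation never asks for it.
  d7: re-runs because d2 0->4; new result 4.
  d8: re-runs because d7 0->4; new result 4.

The important point: the flipped condition redirects demand; d6 is left stale, never re-checked.

Run set: d2, d4, d7, d8 (4 run).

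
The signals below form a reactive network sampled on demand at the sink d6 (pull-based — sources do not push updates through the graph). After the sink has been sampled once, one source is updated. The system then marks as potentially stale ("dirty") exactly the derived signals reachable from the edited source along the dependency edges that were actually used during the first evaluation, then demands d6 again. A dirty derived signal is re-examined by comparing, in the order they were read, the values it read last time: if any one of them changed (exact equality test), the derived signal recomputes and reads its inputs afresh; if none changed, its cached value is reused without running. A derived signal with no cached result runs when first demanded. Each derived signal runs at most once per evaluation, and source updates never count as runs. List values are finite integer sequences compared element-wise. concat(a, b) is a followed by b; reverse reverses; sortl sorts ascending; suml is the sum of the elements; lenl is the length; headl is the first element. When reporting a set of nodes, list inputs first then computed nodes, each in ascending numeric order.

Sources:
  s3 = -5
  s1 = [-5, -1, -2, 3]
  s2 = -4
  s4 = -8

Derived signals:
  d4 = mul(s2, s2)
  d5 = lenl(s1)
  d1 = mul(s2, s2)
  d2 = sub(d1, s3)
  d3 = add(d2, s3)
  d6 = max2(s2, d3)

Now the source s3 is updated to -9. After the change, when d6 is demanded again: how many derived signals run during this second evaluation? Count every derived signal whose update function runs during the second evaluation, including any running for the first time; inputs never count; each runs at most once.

Run set: d2, d3 (2 run).
The important point: d3 recomputes to an identical value, and the output ends up unchanged.

Initial pass — values computed on the first demand:
  d1 = mul(-4, -4) = 16
  d2 = sub(16, -5) = 21
  d3 = add(21, -5) = 16
  d6 = max2(-4, 16) = 16

Second demand — change propagation:
  d2: re-runs because s3 -5->-9; new result 25.
  d3: re-runs because d2 21->25; s3 -5->-9; new result 16 (unchanged).
  d6: re-examined; everything it read last time is the same (s2 unchanged, d3 unchanged) — cache 16 kept, no run.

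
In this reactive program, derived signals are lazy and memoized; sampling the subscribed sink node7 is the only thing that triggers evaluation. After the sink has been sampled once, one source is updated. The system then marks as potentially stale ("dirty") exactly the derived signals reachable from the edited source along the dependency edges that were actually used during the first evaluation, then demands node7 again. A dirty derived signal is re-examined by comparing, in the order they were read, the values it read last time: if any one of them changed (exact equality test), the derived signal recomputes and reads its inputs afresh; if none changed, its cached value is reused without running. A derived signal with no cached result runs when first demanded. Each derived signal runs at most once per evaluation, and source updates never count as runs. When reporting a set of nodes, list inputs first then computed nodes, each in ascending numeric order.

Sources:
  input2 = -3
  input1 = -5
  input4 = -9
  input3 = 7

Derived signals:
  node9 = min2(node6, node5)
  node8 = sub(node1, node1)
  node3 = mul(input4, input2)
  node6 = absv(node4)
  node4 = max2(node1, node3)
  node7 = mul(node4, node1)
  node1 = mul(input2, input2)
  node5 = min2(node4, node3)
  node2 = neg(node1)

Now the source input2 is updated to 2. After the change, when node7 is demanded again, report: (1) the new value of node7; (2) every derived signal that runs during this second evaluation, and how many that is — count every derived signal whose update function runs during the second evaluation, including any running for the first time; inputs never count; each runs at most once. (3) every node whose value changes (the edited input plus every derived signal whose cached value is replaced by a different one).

First demand of the output computes:
  node1 = mul(-3, -3) = 9
  node3 = mul(-9, -3) = 27
  node4 = max2(9, 27) = 27
  node7 = mul(27, 9) = 243

After the edit, cleaning proceeds:
  node1: a read changed (input2 -3->2; input2 -3->2) — executes, giving 4.
  node3: a read changed (input2 -3->2) — executes, giving -18.
  node4: a read changed (node1 9->4; node3 27->-18) — executes, giving 4.
  node7: a read changed (node4 27->4; node1 9->4) — executes, giving 16.

Demanding node7 again yields 16.
4 derived signals run: node1, node3, node4, node7.
The nodes whose values change: input2, node1, node3, node4, node7.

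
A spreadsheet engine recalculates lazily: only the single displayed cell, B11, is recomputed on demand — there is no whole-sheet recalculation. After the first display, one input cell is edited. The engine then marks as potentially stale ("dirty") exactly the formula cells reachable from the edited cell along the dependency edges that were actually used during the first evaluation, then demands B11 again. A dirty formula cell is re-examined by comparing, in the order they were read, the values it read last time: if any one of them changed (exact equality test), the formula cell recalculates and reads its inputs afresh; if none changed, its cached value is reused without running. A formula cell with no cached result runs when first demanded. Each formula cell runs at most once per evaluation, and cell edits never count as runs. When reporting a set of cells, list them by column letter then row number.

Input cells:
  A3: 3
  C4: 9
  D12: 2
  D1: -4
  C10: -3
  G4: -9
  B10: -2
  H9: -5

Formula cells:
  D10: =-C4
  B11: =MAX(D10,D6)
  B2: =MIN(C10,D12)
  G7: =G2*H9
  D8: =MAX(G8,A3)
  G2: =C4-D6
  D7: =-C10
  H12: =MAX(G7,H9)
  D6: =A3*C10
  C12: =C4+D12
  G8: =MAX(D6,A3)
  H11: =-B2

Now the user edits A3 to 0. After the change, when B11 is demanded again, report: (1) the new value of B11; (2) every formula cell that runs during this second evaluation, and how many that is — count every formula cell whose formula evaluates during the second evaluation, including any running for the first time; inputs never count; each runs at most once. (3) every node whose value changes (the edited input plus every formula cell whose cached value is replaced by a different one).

New value of B11: 0.
Formula cells that run: B11, D6 — 2 in total.
Values that change: A3, B11, D6.

First evaluation (everything demanded from the output):
  D6 = 3 * -3 = -9
  D10 = -(9) = -9
  B11 = MAX(-9, -9) = -9

Propagation after the edit:
  D6: runs — A3 3->0; result 0.
  B11: runs — D6 -9->0; result 0.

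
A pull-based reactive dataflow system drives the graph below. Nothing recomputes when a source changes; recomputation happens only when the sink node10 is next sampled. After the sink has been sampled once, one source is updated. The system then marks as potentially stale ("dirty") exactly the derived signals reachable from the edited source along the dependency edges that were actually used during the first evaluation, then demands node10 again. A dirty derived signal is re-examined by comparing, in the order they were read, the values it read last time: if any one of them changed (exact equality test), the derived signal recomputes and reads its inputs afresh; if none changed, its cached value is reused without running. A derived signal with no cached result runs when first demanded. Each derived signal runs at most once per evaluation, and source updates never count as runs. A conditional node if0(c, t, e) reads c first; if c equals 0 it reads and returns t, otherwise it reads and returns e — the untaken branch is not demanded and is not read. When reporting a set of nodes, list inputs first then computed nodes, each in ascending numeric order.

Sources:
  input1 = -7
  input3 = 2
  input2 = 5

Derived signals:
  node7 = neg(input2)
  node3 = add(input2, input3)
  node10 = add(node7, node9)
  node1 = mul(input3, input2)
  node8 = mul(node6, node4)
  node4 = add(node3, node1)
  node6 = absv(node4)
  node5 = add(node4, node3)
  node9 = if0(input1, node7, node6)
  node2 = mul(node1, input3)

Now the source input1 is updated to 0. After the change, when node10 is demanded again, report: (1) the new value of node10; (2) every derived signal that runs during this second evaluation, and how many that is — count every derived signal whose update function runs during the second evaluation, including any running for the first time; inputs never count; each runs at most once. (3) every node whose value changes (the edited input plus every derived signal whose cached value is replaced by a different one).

First evaluation (everything demanded from the output):
  node1 = mul(2, 5) = 10
  node3 = add(5, 2) = 7
  node4 = add(7, 10) = 17
  node6 = absv(17) = 17
  node7 = neg(5) = -5
  node9 = if0(input1=-7 -> else branch node6) = 17
  node10 = add(-5, 17) = 12

Propagation after the edit:
  node9: runs — input1 -7->0; result -5.
  node10: runs — node9 17->-5; result -10.

New value of node10: -10.
Derived signals that run: node9, node10 — 2 in total.
Values that change: input1, node9, node10.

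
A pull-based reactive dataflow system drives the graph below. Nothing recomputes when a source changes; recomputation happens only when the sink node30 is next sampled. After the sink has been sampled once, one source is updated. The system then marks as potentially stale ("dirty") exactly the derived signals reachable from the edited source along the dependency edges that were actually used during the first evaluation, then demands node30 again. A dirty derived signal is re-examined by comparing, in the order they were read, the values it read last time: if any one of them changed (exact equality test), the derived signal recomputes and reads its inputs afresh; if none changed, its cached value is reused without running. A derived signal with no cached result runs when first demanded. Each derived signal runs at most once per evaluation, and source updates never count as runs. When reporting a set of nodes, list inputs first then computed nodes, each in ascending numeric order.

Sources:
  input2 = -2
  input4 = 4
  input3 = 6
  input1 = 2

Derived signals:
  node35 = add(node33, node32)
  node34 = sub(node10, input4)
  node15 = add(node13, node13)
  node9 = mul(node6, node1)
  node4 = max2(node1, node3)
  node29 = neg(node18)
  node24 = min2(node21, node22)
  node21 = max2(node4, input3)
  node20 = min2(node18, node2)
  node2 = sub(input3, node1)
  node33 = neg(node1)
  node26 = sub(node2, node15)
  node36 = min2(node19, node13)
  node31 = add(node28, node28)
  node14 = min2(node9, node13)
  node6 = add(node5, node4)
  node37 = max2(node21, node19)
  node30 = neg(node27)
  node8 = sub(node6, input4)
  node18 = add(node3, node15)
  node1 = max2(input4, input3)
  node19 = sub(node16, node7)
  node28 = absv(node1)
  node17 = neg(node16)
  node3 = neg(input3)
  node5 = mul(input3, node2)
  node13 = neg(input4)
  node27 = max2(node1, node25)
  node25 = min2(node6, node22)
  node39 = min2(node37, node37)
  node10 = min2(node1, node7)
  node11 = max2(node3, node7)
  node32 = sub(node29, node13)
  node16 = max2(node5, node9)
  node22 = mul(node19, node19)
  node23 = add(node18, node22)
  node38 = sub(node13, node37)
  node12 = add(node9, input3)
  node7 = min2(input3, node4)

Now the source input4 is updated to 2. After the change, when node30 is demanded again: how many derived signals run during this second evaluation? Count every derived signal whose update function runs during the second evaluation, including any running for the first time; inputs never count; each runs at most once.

Derived signals that run: node1 — 1 in total.
Key observation: the change is absorbed at node1 — it re-runs but produces the same value, and the output's value is unchanged.

First evaluation (everything demanded from the output):
  node1 = max2(4, 6) = 6
  node2 = sub(6, 6) = 0
  node3 = neg(6) = -6
  node4 = max2(6, -6) = 6
  node5 = mul(6, 0) = 0
  node6 = add(0, 6) = 6
  node7 = min2(6, 6) = 6
  node9 = mul(6, 6) = 36
  node16 = max2(0, 36) = 36
  node19 = sub(36, 6) = 30
  node22 = mul(30, 30) = 900
  node25 = min2(6, 900) = 6
  node27 = max2(6, 6) = 6
  node30 = neg(6) = -6

Propagation after the edit:
  node1: runs — input4 4->2; result 6 (same value as before).
  node2: checked — values it read are unchanged (input3 unchanged, node1 unchanged); reused cached 0 without running.
  node4: checked — values it read are unchanged (node1 unchanged, node3 unchanged); reused cached 6 without running.
  node5: checked — values it read are unchanged (input3 unchanged, node2 unchanged); reused cached 0 without running.
  node6: checked — values it read are unchanged (node5 unchanged, node4 unchanged); reused cached 6 without running.
  node7: checked — values it read are unchanged (input3 unchanged, node4 unchanged); reused cached 6 without running.
  node9: checked — values it read are unchanged (node6 unchanged, node1 unchanged); reused cached 36 without running.
  node16: checked — values it read are unchanged (node5 unchanged, node9 unchanged); reused cached 36 without running.
  node19: checked — values it read are unchanged (node16 unchanged, node7 unchanged); reused cached 30 without running.
  node22: checked — values it read are unchanged (node19 unchanged, node19 unchanged); reused cached 900 without running.
  node25: checked — values it read are unchanged (node6 unchanged, node22 unchanged); reused cached 6 without running.
  node27: checked — values it read are unchanged (node1 unchanged, node25 unchanged); reused cached 6 without running.
  node30: checked — values it read are unchanged (node27 unchanged); reused cached -6 without running.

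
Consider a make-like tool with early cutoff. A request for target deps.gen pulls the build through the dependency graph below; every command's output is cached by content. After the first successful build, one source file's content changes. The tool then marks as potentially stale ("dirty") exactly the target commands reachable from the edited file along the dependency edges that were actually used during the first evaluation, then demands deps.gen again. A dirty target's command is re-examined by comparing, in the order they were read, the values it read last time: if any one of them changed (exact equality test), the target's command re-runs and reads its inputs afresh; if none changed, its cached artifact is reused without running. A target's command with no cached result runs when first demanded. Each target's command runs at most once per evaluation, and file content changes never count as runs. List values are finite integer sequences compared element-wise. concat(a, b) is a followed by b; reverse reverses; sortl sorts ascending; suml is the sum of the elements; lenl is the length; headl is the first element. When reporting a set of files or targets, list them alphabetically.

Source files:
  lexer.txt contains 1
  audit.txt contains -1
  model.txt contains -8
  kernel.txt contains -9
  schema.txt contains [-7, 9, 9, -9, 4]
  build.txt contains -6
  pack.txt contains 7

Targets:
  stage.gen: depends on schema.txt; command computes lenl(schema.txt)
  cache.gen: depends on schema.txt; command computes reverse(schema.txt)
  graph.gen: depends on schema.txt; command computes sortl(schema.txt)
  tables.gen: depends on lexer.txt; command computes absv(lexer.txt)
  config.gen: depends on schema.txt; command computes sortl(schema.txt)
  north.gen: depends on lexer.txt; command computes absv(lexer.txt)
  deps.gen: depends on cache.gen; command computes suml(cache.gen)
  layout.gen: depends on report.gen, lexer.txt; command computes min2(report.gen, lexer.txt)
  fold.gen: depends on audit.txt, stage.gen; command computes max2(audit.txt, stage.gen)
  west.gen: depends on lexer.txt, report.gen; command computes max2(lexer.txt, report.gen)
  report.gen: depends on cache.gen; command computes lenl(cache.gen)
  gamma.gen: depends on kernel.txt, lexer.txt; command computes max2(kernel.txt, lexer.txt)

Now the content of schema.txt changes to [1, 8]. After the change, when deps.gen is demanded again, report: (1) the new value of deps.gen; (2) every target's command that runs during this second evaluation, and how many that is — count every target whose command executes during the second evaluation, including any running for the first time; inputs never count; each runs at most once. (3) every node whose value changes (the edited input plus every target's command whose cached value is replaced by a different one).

Demanding deps.gen again yields 9.
2 target commands run: cache.gen, deps.gen.
The nodes whose values change: cache.gen, deps.gen, schema.txt.

First demand of the output computes:
  cache.gen = reverse([-7, 9, 9, -9, 4]) = [4, -9, 9, 9, -7]
  deps.gen = suml([4, -9, 9, 9, -7]) = 6

After the edit, cleaning proceeds:
  cache.gen: a read changed (schema.txt [-7, 9, 9, -9, 4]->[1, 8]) — executes, giving [8, 1].
  deps.gen: a read changed (cache.gen [4, -9, 9, 9, -7]->[8, 1]) — executes, giving 9.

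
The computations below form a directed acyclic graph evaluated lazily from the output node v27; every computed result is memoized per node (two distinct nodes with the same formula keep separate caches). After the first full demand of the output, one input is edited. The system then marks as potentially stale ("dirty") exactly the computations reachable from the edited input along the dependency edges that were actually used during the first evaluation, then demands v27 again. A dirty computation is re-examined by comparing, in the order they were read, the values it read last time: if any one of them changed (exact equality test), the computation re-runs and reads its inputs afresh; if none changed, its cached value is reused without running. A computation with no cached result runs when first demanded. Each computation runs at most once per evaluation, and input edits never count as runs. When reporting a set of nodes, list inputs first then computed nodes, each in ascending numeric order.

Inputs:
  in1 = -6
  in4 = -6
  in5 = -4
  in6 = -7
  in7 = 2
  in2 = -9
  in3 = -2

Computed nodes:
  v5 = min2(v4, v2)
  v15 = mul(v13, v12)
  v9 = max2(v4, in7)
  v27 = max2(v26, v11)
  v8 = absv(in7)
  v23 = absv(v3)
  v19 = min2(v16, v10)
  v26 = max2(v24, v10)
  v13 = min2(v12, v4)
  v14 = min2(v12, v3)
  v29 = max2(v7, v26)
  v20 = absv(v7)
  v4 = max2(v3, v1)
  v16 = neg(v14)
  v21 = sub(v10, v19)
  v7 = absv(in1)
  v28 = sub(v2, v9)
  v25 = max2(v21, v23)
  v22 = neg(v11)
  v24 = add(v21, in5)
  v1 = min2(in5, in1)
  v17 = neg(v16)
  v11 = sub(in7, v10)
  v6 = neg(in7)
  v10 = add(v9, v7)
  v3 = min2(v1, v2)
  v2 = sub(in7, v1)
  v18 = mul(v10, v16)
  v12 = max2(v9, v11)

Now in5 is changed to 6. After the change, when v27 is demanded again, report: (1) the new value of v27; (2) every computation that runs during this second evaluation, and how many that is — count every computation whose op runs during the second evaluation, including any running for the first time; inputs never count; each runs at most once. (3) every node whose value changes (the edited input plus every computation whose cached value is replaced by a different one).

Demanding v27 again yields 8.
3 computations run: v1, v24, v26.
The nodes whose values change: in5, v24.
Note where the cutoff bites: v2 is checked, finds nothing changed, and keeps its cache.

First demand of the output computes:
  v1 = min2(-4, -6) = -6
  v2 = sub(2, -6) = 8
  v3 = min2(-6, 8) = -6
  v4 = max2(-6, -6) = -6
  v7 = absv(-6) = 6
  v9 = max2(-6, 2) = 2
  v10 = add(2, 6) = 8
  v11 = sub(2, 8) = -6
  v12 = max2(2, -6) = 2
  v14 = min2(2, -6) = -6
  v16 = neg(-6) = 6
  v19 = min2(6, 8) = 6
  v21 = sub(8, 6) = 2
  v24 = add(2, -4) = -2
  v26 = max2(-2, 8) = 8
  v27 = max2(8, -6) = 8

After the edit, cleaning proceeds:
  v1: a read changed (in5 -4->6) — executes, giving -6 — identical to its old value.
  v2: dirty, but its reads are unchanged (in7 unchanged, v1 unchanged); cached 8 stands.
  v3: dirty, but its reads are unchanged (v1 unchanged, v2 unchanged); cached -6 stands.
  v4: dirty, but its reads are unchanged (v3 unchanged, v1 unchanged); cached -6 stands.
  v9: dirty, but its reads are unchanged (v4 unchanged, in7 unchanged); cached 2 stands.
  v10: dirty, but its reads are unchanged (v9 unchanged, v7 unchanged); cached 8 stands.
  v11: dirty, but its reads are unchanged (in7 unchanged, v10 unchanged); cached -6 stands.
  v12: dirty, but its reads are unchanged (v9 unchanged, v11 unchanged); cached 2 stands.
  v14: dirty, but its reads are unchanged (v12 unchanged, v3 unchanged); cached -6 stands.
  v16: dirty, but its reads are unchanged (v14 unchanged); cached 6 stands.
  v19: dirty, but its reads are unchanged (v16 unchanged, v10 unchanged); cached 6 stands.
  v21: dirty, but its reads are unchanged (v10 unchanged, v19 unchanged); cached 2 stands.
  v24: a read changed (in5 -4->6) — executes, giving 8.
  v26: a read changed (v24 -2->8) — executes, giving 8 — identical to its old value.
  v27: dirty, but its reads are unchanged (v26 unchanged, v11 unchanged); cached 8 stands.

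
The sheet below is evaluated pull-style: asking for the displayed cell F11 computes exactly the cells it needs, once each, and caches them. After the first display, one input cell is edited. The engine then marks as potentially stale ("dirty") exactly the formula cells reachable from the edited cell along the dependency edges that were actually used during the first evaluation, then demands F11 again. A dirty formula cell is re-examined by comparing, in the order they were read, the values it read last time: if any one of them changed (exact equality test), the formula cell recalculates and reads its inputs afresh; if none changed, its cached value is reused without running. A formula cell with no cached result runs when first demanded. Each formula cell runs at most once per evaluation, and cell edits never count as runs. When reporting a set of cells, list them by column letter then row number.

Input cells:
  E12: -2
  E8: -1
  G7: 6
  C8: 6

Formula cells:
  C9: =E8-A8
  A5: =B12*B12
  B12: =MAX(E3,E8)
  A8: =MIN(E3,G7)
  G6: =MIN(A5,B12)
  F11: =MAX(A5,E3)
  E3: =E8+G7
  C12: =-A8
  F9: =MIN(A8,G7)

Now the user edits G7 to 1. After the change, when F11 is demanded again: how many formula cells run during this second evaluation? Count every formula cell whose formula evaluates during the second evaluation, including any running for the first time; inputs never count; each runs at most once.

First demand of the output computes:
  E3 = -1 + 6 = 5
  B12 = MAX(5, -1) = 5
  A5 = 5 * 5 = 25
  F11 = MAX(25, 5) = 25

After the edit, cleaning proceeds:
  E3: a read changed (G7 6->1) — executes, giving 0.
  B12: a read changed (E3 5->0) — executes, giving 0.
  A5: a read changed (B12 5->0; B12 5->0) — executes, giving 0.
  F11: a read changed (A5 25->0; E3 5->0) — executes, giving 0.

4 formula cells run: A5, B12, E3, F11.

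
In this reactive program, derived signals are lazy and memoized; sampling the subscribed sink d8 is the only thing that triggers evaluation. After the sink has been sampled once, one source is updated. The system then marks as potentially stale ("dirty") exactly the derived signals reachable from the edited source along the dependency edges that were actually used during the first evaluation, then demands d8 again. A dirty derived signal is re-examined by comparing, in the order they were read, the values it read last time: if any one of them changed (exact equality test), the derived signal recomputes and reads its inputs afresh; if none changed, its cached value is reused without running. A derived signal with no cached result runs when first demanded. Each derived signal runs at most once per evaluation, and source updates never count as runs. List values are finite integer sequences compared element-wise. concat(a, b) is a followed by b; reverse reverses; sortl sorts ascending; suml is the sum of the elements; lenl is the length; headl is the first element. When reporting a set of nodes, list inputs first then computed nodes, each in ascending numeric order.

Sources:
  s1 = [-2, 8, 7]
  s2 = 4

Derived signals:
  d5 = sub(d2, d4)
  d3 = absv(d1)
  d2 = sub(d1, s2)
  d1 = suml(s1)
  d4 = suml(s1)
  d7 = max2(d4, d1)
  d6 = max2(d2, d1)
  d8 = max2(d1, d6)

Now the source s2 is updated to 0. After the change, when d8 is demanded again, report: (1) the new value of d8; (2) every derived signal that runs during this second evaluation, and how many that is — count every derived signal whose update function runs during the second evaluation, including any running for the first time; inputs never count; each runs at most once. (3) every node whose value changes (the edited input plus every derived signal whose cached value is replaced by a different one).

First demand of the output computes:
  d1 = suml([-2, 8, 7]) = 13
  d2 = sub(13, 4) = 9
  d6 = max2(9, 13) = 13
  d8 = max2(13, 13) = 13

After the edit, cleaning proceeds:
  d2: a read changed (s2 4->0) — executes, giving 13.
  d6: a read changed (d2 9->13) — executes, giving 13 — identical to its old value.
  d8: dirty, but its reads are unchanged (d1 unchanged, d6 unchanged); cached 13 stands.

Note the absorption at d6: it re-runs yet its value is the same, leaving the output's value untouched.

Demanding d8 again yields 13.
2 derived signals run: d2, d6.
The nodes whose values change: s2, d2.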